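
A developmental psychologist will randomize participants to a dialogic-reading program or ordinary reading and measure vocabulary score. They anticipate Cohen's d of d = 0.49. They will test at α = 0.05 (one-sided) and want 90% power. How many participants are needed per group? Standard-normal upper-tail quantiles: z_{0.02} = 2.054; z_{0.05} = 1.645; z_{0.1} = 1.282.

For two independent groups with equal n: n = 2·((z_{α} + z_β) / d)².
z_{α} + z_β = 1.645 + 1.282 = 2.927.
n = 2 × (2.927 / 0.49)² = 2 × 5.973² = 2 × 35.68 = 71.4.
Round up to the next whole participant.

n = 72 per group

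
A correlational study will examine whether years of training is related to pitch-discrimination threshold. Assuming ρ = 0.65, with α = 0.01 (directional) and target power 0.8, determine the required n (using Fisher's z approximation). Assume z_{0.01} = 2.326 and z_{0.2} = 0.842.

n = 20

Fisher's z: C = ½·ln((1+r)/(1−r)) = ½·ln(4.7143) = 0.7753.
n = ((z_{α} + z_β)/C)² + 3.
(2.326 + 0.842) / 0.7753 = 3.168 / 0.7753 = 4.086.
n = 4.086² + 3 = 16.70 + 3 = 19.7.
Round up.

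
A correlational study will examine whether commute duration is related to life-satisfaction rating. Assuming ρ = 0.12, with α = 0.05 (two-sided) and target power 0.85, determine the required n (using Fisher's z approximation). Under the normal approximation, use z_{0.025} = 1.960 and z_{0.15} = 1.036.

n = 621

Fisher's z: C = ½·ln((1+r)/(1−r)) = ½·ln(1.2727) = 0.1206.
n = ((z_{α/2} + z_β)/C)² + 3.
(1.960 + 1.036) / 0.1206 = 2.996 / 0.1206 = 24.842.
n = 24.842² + 3 = 617.15 + 3 = 620.1.
Round up.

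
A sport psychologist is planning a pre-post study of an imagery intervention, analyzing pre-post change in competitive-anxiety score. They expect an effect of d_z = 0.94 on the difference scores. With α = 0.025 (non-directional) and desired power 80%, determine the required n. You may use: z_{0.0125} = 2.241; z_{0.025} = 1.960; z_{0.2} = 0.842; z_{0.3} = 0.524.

For a paired (one-sample on differences) test: n = ((z_{α/2} + z_β) / d)².
z_{α/2} + z_β = 2.241 + 0.842 = 3.083.
n = (3.083 / 0.94)² = 3.280² = 10.76.
Round up.

n = 11 pairs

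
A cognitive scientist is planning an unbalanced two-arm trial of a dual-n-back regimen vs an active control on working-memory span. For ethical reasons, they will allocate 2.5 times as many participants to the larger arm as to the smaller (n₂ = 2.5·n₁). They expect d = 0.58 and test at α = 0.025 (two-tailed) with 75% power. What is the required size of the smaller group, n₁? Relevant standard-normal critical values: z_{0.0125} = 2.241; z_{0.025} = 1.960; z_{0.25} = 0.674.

With allocation ratio k = n₂/n₁ = 2.5, Var(x̄₁−x̄₂) = σ²(1/n₁ + 1/(k·n₁)) = σ²·(k+1)/(k·n₁).
So n₁ = (1 + 1/k)·((z_{α/2} + z_β)/d)² = 1.400 × (2.915/0.58)².
n₁ = 1.400 × 25.26 = 35.4.
Round up: n₁ = 36, giving n₂ = 2.5 × 36 = 90.

n₁ = 36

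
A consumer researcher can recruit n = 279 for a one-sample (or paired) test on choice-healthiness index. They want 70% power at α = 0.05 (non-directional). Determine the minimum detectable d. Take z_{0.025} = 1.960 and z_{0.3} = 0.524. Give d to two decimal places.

For a single sample (or paired design) of n = 279: d_min = (z_{α/2} + z_β)/√n.
z-sum = 1.960 + 0.524 = 2.484.
d_min = 2.484 / √279 = 2.484 / 16.703 = 0.149.

d_min ≈ 0.15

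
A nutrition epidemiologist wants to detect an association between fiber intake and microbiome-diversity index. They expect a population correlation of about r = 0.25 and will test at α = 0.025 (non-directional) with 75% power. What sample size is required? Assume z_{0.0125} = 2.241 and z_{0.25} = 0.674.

n = 134

Fisher's z: C = ½·ln((1+r)/(1−r)) = ½·ln(1.6667) = 0.2554.
n = ((z_{α/2} + z_β)/C)² + 3.
(2.241 + 0.674) / 0.2554 = 2.915 / 0.2554 = 11.413.
n = 11.413² + 3 = 130.27 + 3 = 133.3.
Round up.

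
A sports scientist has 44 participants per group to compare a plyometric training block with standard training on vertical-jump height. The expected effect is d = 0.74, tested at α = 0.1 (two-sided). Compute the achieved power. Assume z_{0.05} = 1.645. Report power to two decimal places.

power ≈ 0.97

For two equal groups, power = Φ(d·√(n/2) − z_{α/2}).
d·√(n/2) = 0.74 × √(44/2) = 0.74 × 4.690 = 3.471.
z_β = 3.471 − 1.645 = 1.826.
Power = Φ(1.826) = 0.966.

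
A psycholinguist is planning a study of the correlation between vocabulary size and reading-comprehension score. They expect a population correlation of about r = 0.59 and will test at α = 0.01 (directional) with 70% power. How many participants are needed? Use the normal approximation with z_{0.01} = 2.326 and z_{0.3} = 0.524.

Fisher's z: C = ½·ln((1+r)/(1−r)) = ½·ln(3.8780) = 0.6777.
n = ((z_{α} + z_β)/C)² + 3.
(2.326 + 0.524) / 0.6777 = 2.850 / 0.6777 = 4.205.
n = 4.205² + 3 = 17.69 + 3 = 20.7.
Round up.

n = 21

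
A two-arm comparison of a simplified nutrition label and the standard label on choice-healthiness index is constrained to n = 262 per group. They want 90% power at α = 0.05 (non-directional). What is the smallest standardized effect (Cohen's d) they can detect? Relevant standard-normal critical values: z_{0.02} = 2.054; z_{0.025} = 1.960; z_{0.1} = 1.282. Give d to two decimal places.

d_min ≈ 0.28

For two independent groups of n = 262 each: d_min = (z_{α/2} + z_β)·√(2/n).
z-sum = 1.960 + 1.282 = 3.242.
d_min = 3.242 × √(2/262) = 3.242 × 0.0874 = 0.283.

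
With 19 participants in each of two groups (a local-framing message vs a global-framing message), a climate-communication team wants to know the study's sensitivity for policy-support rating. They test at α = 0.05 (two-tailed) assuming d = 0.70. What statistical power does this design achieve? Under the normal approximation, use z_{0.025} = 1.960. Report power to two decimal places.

For two equal groups, power = Φ(d·√(n/2) − z_{α/2}).
d·√(n/2) = 0.70 × √(19/2) = 0.70 × 3.082 = 2.158.
z_β = 2.158 − 1.960 = 0.198.
Power = Φ(0.198) = 0.578.

power ≈ 0.58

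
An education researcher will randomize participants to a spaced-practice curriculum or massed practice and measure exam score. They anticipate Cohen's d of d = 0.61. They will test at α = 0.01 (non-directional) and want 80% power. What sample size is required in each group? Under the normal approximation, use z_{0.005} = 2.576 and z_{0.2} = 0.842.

For two independent groups with equal n: n = 2·((z_{α/2} + z_β) / d)².
z_{α/2} + z_β = 2.576 + 0.842 = 3.418.
n = 2 × (3.418 / 0.61)² = 2 × 5.603² = 2 × 31.40 = 62.8.
Round up to the next whole participant.

n = 63 per group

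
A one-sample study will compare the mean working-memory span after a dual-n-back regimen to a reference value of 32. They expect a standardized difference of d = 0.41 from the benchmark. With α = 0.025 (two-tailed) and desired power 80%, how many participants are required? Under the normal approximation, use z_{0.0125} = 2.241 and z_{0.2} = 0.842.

For a one-sample test: n = ((z_{α/2} + z_β) / d)².
z_{α/2} + z_β = 2.241 + 0.842 = 3.083.
n = (3.083 / 0.41)² = 7.520² = 56.54.
Round up.

n = 57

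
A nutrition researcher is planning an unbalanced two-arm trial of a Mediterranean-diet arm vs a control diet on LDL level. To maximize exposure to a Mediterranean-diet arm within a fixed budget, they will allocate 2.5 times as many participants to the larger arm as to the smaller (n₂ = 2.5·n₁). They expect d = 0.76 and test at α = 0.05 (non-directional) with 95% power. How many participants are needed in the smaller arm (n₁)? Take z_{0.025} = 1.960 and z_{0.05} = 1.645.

n₁ = 32

With allocation ratio k = n₂/n₁ = 2.5, Var(x̄₁−x̄₂) = σ²(1/n₁ + 1/(k·n₁)) = σ²·(k+1)/(k·n₁).
So n₁ = (1 + 1/k)·((z_{α/2} + z_β)/d)² = 1.400 × (3.605/0.76)².
n₁ = 1.400 × 22.50 = 31.5.
Round up: n₁ = 32, giving n₂ = 2.5 × 32 = 80.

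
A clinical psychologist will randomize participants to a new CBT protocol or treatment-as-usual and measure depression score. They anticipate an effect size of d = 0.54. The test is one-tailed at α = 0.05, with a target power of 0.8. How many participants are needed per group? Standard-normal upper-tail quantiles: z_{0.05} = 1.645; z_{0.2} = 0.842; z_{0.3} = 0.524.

n = 43 per group

For two independent groups with equal n: n = 2·((z_{α} + z_β) / d)².
z_{α} + z_β = 1.645 + 0.842 = 2.487.
n = 2 × (2.487 / 0.54)² = 2 × 4.606² = 2 × 21.21 = 42.4.
Round up to the next whole participant.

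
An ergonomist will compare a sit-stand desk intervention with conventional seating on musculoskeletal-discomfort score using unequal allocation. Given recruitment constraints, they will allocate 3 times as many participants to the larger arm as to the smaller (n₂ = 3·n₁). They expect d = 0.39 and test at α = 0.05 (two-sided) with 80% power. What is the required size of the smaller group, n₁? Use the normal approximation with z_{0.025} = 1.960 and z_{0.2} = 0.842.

n₁ = 69

With allocation ratio k = n₂/n₁ = 3, Var(x̄₁−x̄₂) = σ²(1/n₁ + 1/(k·n₁)) = σ²·(k+1)/(k·n₁).
So n₁ = (1 + 1/k)·((z_{α/2} + z_β)/d)² = 1.333 × (2.802/0.39)².
n₁ = 1.333 × 51.62 = 68.8.
Round up: n₁ = 69, giving n₂ = 3 × 69 = 207.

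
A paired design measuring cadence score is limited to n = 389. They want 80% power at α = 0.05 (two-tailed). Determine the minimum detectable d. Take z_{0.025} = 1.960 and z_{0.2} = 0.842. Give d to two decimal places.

For a single sample (or paired design) of n = 389: d_min = (z_{α/2} + z_β)/√n.
z-sum = 1.960 + 0.842 = 2.802.
d_min = 2.802 / √389 = 2.802 / 19.723 = 0.142.

d_min ≈ 0.14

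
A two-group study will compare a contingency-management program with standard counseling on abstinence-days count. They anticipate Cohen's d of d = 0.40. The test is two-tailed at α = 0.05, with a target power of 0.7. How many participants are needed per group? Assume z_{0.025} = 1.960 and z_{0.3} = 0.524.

n = 78 per group

For two independent groups with equal n: n = 2·((z_{α/2} + z_β) / d)².
z_{α/2} + z_β = 1.960 + 0.524 = 2.484.
n = 2 × (2.484 / 0.40)² = 2 × 6.210² = 2 × 38.56 = 77.1.
Round up to the next whole participant.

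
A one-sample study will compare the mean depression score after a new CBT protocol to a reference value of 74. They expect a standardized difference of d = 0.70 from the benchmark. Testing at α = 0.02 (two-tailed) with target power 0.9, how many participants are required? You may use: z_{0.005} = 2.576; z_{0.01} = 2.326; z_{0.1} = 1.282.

n = 27

For a one-sample test: n = ((z_{α/2} + z_β) / d)².
z_{α/2} + z_β = 2.326 + 1.282 = 3.608.
n = (3.608 / 0.70)² = 5.154² = 26.57.
Round up.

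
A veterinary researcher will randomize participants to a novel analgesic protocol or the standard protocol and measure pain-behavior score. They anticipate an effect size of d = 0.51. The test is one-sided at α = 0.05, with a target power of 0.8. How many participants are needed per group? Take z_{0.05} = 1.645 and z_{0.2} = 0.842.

n = 48 per group

For two independent groups with equal n: n = 2·((z_{α} + z_β) / d)².
z_{α} + z_β = 1.645 + 0.842 = 2.487.
n = 2 × (2.487 / 0.51)² = 2 × 4.876² = 2 × 23.78 = 47.6.
Round up to the next whole participant.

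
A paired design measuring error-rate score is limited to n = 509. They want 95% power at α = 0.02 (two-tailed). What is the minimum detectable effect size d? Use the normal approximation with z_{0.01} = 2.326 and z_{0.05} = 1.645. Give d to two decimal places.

d_min ≈ 0.18

For a single sample (or paired design) of n = 509: d_min = (z_{α/2} + z_β)/√n.
z-sum = 2.326 + 1.645 = 3.971.
d_min = 3.971 / √509 = 3.971 / 22.561 = 0.176.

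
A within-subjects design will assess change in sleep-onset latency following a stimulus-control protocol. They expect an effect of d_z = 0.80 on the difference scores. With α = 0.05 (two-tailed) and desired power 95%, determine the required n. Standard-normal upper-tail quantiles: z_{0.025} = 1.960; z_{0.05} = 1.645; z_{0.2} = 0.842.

For a paired (one-sample on differences) test: n = ((z_{α/2} + z_β) / d)².
z_{α/2} + z_β = 1.960 + 1.645 = 3.605.
n = (3.605 / 0.80)² = 4.506² = 20.31.
Round up.

n = 21 pairs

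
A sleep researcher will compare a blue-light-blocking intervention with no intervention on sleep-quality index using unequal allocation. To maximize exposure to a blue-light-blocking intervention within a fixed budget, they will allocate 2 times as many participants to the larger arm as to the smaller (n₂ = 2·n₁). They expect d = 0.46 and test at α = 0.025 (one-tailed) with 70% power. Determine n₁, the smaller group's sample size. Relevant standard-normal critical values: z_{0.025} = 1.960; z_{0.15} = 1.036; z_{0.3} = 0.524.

n₁ = 44

With allocation ratio k = n₂/n₁ = 2, Var(x̄₁−x̄₂) = σ²(1/n₁ + 1/(k·n₁)) = σ²·(k+1)/(k·n₁).
So n₁ = (1 + 1/k)·((z_{α} + z_β)/d)² = 1.500 × (2.484/0.46)².
n₁ = 1.500 × 29.16 = 43.7.
Round up: n₁ = 44, giving n₂ = 2 × 44 = 88.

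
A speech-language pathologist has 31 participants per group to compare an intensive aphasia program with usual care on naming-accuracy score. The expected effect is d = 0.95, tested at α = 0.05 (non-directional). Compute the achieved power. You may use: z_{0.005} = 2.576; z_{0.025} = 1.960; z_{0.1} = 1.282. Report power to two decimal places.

For two equal groups, power = Φ(d·√(n/2) − z_{α/2}).
d·√(n/2) = 0.95 × √(31/2) = 0.95 × 3.937 = 3.740.
z_β = 3.740 − 1.960 = 1.780.
Power = Φ(1.780) = 0.962.

power ≈ 0.96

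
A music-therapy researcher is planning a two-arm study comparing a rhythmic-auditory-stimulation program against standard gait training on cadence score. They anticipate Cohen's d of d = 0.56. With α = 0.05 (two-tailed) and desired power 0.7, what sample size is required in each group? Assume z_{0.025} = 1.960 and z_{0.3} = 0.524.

n = 40 per group

For two independent groups with equal n: n = 2·((z_{α/2} + z_β) / d)².
z_{α/2} + z_β = 1.960 + 0.524 = 2.484.
n = 2 × (2.484 / 0.56)² = 2 × 4.436² = 2 × 19.68 = 39.4.
Round up to the next whole participant.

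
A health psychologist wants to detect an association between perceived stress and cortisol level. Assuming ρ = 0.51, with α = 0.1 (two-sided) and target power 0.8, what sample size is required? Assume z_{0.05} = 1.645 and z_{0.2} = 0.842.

Fisher's z: C = ½·ln((1+r)/(1−r)) = ½·ln(3.0816) = 0.5627.
n = ((z_{α/2} + z_β)/C)² + 3.
(1.645 + 0.842) / 0.5627 = 2.487 / 0.5627 = 4.420.
n = 4.420² + 3 = 19.53 + 3 = 22.5.
Round up.

n = 23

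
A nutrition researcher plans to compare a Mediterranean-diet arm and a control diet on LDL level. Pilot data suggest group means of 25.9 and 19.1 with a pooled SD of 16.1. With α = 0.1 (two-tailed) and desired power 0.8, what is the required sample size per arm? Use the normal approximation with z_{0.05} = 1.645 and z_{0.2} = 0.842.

Cohen's d = |M₁ − M₂| / SD_pooled = |25.9 − 19.1| / 16.1 = 6.8 / 16.1 = 0.422.
For two independent groups with equal n: n = 2·((z_{α/2} + z_β) / d)².
z_{α/2} + z_β = 1.645 + 0.842 = 2.487.
n = 2 × (2.487 / 0.422)² = 2 × 5.893² = 2 × 34.73 = 69.5.
Round up to the next whole participant.

n = 70 per group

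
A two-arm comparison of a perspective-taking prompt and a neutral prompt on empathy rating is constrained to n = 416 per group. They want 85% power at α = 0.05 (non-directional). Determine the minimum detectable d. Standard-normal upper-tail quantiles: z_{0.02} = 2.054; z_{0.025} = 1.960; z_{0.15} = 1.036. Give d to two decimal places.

For two independent groups of n = 416 each: d_min = (z_{α/2} + z_β)·√(2/n).
z-sum = 1.960 + 1.036 = 2.996.
d_min = 2.996 × √(2/416) = 2.996 × 0.0693 = 0.208.

d_min ≈ 0.21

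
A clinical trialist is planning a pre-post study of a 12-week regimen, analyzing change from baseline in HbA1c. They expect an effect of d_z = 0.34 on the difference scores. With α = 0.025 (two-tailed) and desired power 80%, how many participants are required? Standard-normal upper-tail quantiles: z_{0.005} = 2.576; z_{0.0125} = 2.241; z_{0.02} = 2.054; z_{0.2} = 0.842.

For a paired (one-sample on differences) test: n = ((z_{α/2} + z_β) / d)².
z_{α/2} + z_β = 2.241 + 0.842 = 3.083.
n = (3.083 / 0.34)² = 9.068² = 82.22.
Round up.

n = 83 pairs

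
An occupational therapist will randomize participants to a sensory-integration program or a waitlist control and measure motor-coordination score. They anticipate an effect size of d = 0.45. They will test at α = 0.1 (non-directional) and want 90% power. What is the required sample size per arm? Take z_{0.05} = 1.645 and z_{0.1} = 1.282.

n = 85 per group

For two independent groups with equal n: n = 2·((z_{α/2} + z_β) / d)².
z_{α/2} + z_β = 1.645 + 1.282 = 2.927.
n = 2 × (2.927 / 0.45)² = 2 × 6.504² = 2 × 42.31 = 84.6.
Round up to the next whole participant.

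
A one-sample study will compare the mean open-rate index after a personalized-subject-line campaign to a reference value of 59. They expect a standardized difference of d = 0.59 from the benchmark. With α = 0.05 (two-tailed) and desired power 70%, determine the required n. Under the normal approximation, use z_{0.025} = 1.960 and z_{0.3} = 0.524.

n = 18

For a one-sample test: n = ((z_{α/2} + z_β) / d)².
z_{α/2} + z_β = 1.960 + 0.524 = 2.484.
n = (2.484 / 0.59)² = 4.210² = 17.73.
Round up.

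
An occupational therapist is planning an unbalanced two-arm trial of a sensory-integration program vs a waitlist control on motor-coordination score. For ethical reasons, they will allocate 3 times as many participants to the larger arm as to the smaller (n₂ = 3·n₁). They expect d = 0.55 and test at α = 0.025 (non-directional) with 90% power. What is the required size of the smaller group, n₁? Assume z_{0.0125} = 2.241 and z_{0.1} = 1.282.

n₁ = 55

With allocation ratio k = n₂/n₁ = 3, Var(x̄₁−x̄₂) = σ²(1/n₁ + 1/(k·n₁)) = σ²·(k+1)/(k·n₁).
So n₁ = (1 + 1/k)·((z_{α/2} + z_β)/d)² = 1.333 × (3.523/0.55)².
n₁ = 1.333 × 41.03 = 54.7.
Round up: n₁ = 55, giving n₂ = 3 × 55 = 165.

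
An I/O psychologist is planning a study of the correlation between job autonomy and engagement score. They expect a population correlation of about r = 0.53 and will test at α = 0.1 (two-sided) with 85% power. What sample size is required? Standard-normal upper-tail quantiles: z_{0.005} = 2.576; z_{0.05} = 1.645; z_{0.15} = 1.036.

n = 24

Fisher's z: C = ½·ln((1+r)/(1−r)) = ½·ln(3.2553) = 0.5901.
n = ((z_{α/2} + z_β)/C)² + 3.
(1.645 + 1.036) / 0.5901 = 2.681 / 0.5901 = 4.543.
n = 4.543² + 3 = 20.64 + 3 = 23.6.
Round up.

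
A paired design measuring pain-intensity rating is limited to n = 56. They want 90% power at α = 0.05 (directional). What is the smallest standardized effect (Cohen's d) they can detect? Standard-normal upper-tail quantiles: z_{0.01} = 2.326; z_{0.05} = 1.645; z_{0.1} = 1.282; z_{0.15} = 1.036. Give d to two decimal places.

d_min ≈ 0.39

For a single sample (or paired design) of n = 56: d_min = (z_{α} + z_β)/√n.
z-sum = 1.645 + 1.282 = 2.927.
d_min = 2.927 / √56 = 2.927 / 7.483 = 0.391.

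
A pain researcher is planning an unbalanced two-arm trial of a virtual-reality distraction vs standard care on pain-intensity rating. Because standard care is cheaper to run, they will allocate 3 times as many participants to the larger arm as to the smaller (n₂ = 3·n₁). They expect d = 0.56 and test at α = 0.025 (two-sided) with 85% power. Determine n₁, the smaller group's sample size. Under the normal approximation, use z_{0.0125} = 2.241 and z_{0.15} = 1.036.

n₁ = 46

With allocation ratio k = n₂/n₁ = 3, Var(x̄₁−x̄₂) = σ²(1/n₁ + 1/(k·n₁)) = σ²·(k+1)/(k·n₁).
So n₁ = (1 + 1/k)·((z_{α/2} + z_β)/d)² = 1.333 × (3.277/0.56)².
n₁ = 1.333 × 34.24 = 45.7.
Round up: n₁ = 46, giving n₂ = 3 × 46 = 138.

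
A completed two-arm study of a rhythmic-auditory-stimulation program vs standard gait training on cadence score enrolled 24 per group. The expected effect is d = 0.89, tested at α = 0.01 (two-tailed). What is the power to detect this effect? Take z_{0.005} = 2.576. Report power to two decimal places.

power ≈ 0.69

For two equal groups, power = Φ(d·√(n/2) − z_{α/2}).
d·√(n/2) = 0.89 × √(24/2) = 0.89 × 3.464 = 3.083.
z_β = 3.083 − 2.576 = 0.507.
Power = Φ(0.507) = 0.694.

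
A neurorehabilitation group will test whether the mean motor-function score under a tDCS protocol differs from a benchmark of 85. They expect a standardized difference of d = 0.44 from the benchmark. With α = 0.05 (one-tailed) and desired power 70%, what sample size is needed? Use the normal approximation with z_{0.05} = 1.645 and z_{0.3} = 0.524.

For a one-sample test: n = ((z_{α} + z_β) / d)².
z_{α} + z_β = 1.645 + 0.524 = 2.169.
n = (2.169 / 0.44)² = 4.930² = 24.30.
Round up.

n = 25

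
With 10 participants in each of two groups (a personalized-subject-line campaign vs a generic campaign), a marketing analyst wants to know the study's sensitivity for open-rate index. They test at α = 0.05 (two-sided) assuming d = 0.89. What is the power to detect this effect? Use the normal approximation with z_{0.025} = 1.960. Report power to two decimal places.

power ≈ 0.51

For two equal groups, power = Φ(d·√(n/2) − z_{α/2}).
d·√(n/2) = 0.89 × √(10/2) = 0.89 × 2.236 = 1.990.
z_β = 1.990 − 1.960 = 0.030.
Power = Φ(0.030) = 0.512.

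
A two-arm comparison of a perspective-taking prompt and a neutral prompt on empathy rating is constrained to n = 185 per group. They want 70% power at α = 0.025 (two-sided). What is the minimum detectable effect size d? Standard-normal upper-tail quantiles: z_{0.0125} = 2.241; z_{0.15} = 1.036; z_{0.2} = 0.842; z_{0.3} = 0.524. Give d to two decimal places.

For two independent groups of n = 185 each: d_min = (z_{α/2} + z_β)·√(2/n).
z-sum = 2.241 + 0.524 = 2.765.
d_min = 2.765 × √(2/185) = 2.765 × 0.1040 = 0.287.

d_min ≈ 0.29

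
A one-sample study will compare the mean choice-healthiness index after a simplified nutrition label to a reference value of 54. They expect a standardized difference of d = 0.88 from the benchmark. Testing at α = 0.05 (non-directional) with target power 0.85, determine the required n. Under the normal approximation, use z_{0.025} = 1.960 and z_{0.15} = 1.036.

For a one-sample test: n = ((z_{α/2} + z_β) / d)².
z_{α/2} + z_β = 1.960 + 1.036 = 2.996.
n = (2.996 / 0.88)² = 3.405² = 11.59.
Round up.

n = 12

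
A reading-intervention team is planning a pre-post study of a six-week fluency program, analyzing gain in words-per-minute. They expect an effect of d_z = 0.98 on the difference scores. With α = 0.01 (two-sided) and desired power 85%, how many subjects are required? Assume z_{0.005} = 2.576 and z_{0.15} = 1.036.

For a paired (one-sample on differences) test: n = ((z_{α/2} + z_β) / d)².
z_{α/2} + z_β = 2.576 + 1.036 = 3.612.
n = (3.612 / 0.98)² = 3.686² = 13.58.
Round up.

n = 14 pairs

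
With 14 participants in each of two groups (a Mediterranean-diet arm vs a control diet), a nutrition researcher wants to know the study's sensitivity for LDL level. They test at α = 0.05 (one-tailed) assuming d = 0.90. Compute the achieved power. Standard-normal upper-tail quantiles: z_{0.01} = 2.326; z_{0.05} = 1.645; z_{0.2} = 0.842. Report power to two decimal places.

power ≈ 0.77

For two equal groups, power = Φ(d·√(n/2) − z_{α}).
d·√(n/2) = 0.90 × √(14/2) = 0.90 × 2.646 = 2.381.
z_β = 2.381 − 1.645 = 0.736.
Power = Φ(0.736) = 0.769.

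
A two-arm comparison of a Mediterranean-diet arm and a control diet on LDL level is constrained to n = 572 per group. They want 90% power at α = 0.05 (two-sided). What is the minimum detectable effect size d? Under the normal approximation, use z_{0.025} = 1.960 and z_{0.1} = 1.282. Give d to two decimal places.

d_min ≈ 0.19

For two independent groups of n = 572 each: d_min = (z_{α/2} + z_β)·√(2/n).
z-sum = 1.960 + 1.282 = 3.242.
d_min = 3.242 × √(2/572) = 3.242 × 0.0591 = 0.192.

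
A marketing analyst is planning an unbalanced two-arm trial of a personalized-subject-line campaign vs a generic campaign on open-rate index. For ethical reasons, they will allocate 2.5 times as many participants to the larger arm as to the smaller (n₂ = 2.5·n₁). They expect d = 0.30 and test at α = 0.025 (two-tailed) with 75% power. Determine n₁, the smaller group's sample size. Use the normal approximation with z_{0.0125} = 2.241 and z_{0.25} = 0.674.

With allocation ratio k = n₂/n₁ = 2.5, Var(x̄₁−x̄₂) = σ²(1/n₁ + 1/(k·n₁)) = σ²·(k+1)/(k·n₁).
So n₁ = (1 + 1/k)·((z_{α/2} + z_β)/d)² = 1.400 × (2.915/0.30)².
n₁ = 1.400 × 94.41 = 132.2.
Round up: n₁ = 133, giving n₂ = ⌈2.5 × 133⌉ = ⌈332.5⌉ = 333.

n₁ = 133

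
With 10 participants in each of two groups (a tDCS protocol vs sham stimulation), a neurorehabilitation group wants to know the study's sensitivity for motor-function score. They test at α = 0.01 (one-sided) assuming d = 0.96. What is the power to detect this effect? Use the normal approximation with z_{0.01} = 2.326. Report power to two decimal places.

For two equal groups, power = Φ(d·√(n/2) − z_{α}).
d·√(n/2) = 0.96 × √(10/2) = 0.96 × 2.236 = 2.147.
z_β = 2.147 − 2.326 = -0.179.
Power = Φ(-0.179) = 0.429.

power ≈ 0.43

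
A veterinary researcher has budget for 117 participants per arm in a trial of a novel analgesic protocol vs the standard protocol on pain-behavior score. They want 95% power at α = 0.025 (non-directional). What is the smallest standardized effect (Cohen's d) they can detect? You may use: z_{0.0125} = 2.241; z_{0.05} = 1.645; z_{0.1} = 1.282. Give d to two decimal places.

d_min ≈ 0.51

For two independent groups of n = 117 each: d_min = (z_{α/2} + z_β)·√(2/n).
z-sum = 2.241 + 1.645 = 3.886.
d_min = 3.886 × √(2/117) = 3.886 × 0.1307 = 0.508.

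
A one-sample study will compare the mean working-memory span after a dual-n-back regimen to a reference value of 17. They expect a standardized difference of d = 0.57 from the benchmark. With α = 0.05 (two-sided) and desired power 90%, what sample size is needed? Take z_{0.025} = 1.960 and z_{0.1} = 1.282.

For a one-sample test: n = ((z_{α/2} + z_β) / d)².
z_{α/2} + z_β = 1.960 + 1.282 = 3.242.
n = (3.242 / 0.57)² = 5.688² = 32.35.
Round up.

n = 33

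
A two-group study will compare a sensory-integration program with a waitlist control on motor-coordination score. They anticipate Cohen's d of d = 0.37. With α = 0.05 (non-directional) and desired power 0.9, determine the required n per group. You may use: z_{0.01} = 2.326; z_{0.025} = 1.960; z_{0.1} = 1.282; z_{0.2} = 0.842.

For two independent groups with equal n: n = 2·((z_{α/2} + z_β) / d)².
z_{α/2} + z_β = 1.960 + 1.282 = 3.242.
n = 2 × (3.242 / 0.37)² = 2 × 8.762² = 2 × 76.78 = 153.6.
Round up to the next whole participant.

n = 154 per group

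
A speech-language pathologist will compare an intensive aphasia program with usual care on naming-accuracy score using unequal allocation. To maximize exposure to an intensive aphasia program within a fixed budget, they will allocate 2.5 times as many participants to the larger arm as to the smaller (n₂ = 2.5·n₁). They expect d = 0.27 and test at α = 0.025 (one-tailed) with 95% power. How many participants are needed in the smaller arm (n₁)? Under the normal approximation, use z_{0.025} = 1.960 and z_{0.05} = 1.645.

With allocation ratio k = n₂/n₁ = 2.5, Var(x̄₁−x̄₂) = σ²(1/n₁ + 1/(k·n₁)) = σ²·(k+1)/(k·n₁).
So n₁ = (1 + 1/k)·((z_{α} + z_β)/d)² = 1.400 × (3.605/0.27)².
n₁ = 1.400 × 178.27 = 249.6.
Round up: n₁ = 250, giving n₂ = 2.5 × 250 = 625.

n₁ = 250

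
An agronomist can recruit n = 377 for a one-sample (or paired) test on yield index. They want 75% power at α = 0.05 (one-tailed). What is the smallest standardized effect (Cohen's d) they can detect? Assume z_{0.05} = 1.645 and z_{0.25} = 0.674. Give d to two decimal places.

For a single sample (or paired design) of n = 377: d_min = (z_{α} + z_β)/√n.
z-sum = 1.645 + 0.674 = 2.319.
d_min = 2.319 / √377 = 2.319 / 19.416 = 0.119.

d_min ≈ 0.12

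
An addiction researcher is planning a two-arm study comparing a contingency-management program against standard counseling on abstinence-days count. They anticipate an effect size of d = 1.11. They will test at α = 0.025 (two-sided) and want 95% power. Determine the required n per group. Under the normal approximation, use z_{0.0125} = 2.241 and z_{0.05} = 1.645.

For two independent groups with equal n: n = 2·((z_{α/2} + z_β) / d)².
z_{α/2} + z_β = 2.241 + 1.645 = 3.886.
n = 2 × (3.886 / 1.11)² = 2 × 3.501² = 2 × 12.26 = 24.5.
Round up to the next whole participant.

n = 25 per group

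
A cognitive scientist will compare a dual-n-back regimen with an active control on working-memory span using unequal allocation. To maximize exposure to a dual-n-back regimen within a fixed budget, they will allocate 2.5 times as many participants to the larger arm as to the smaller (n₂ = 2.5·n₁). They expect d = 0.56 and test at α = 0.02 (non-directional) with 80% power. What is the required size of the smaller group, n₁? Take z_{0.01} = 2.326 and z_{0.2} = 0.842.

With allocation ratio k = n₂/n₁ = 2.5, Var(x̄₁−x̄₂) = σ²(1/n₁ + 1/(k·n₁)) = σ²·(k+1)/(k·n₁).
So n₁ = (1 + 1/k)·((z_{α/2} + z_β)/d)² = 1.400 × (3.168/0.56)².
n₁ = 1.400 × 32.00 = 44.8.
Round up: n₁ = 45, giving n₂ = ⌈2.5 × 45⌉ = ⌈112.5⌉ = 113.

n₁ = 45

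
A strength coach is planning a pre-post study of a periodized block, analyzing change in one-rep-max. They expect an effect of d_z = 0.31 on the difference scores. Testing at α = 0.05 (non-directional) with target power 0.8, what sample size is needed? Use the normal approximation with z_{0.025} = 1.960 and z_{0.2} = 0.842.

n = 82 pairs

For a paired (one-sample on differences) test: n = ((z_{α/2} + z_β) / d)².
z_{α/2} + z_β = 1.960 + 0.842 = 2.802.
n = (2.802 / 0.31)² = 9.039² = 81.70.
Round up.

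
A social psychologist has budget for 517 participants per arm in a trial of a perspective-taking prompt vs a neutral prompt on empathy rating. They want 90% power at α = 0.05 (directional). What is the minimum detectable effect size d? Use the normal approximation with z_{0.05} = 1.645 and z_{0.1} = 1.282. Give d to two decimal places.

d_min ≈ 0.18

For two independent groups of n = 517 each: d_min = (z_{α} + z_β)·√(2/n).
z-sum = 1.645 + 1.282 = 2.927.
d_min = 2.927 × √(2/517) = 2.927 × 0.0622 = 0.182.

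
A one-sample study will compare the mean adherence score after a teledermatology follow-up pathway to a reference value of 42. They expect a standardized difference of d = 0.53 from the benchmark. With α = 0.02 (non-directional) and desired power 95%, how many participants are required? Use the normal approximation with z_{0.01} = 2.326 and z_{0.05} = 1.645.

For a one-sample test: n = ((z_{α/2} + z_β) / d)².
z_{α/2} + z_β = 2.326 + 1.645 = 3.971.
n = (3.971 / 0.53)² = 7.492² = 56.14.
Round up.

n = 57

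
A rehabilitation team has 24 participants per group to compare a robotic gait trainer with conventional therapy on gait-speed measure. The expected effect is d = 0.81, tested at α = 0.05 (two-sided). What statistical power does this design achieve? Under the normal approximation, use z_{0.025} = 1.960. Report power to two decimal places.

For two equal groups, power = Φ(d·√(n/2) − z_{α/2}).
d·√(n/2) = 0.81 × √(24/2) = 0.81 × 3.464 = 2.806.
z_β = 2.806 − 1.960 = 0.846.
Power = Φ(0.846) = 0.801.

power ≈ 0.80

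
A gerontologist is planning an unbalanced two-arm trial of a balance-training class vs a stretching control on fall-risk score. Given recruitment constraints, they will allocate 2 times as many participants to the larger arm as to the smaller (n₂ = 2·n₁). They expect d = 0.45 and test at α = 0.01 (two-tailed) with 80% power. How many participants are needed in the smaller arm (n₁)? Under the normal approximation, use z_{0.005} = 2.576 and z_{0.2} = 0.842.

n₁ = 87

With allocation ratio k = n₂/n₁ = 2, Var(x̄₁−x̄₂) = σ²(1/n₁ + 1/(k·n₁)) = σ²·(k+1)/(k·n₁).
So n₁ = (1 + 1/k)·((z_{α/2} + z_β)/d)² = 1.500 × (3.418/0.45)².
n₁ = 1.500 × 57.69 = 86.5.
Round up: n₁ = 87, giving n₂ = 2 × 87 = 174.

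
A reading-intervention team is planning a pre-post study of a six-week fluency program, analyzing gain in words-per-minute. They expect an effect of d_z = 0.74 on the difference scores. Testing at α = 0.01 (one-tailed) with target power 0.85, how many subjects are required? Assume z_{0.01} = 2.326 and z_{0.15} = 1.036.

n = 21 pairs

For a paired (one-sample on differences) test: n = ((z_{α} + z_β) / d)².
z_{α} + z_β = 2.326 + 1.036 = 3.362.
n = (3.362 / 0.74)² = 4.543² = 20.64.
Round up.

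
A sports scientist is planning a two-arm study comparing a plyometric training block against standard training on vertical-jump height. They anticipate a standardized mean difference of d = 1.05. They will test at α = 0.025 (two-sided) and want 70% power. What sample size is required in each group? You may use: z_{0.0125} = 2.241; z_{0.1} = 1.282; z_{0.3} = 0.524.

n = 14 per group

For two independent groups with equal n: n = 2·((z_{α/2} + z_β) / d)².
z_{α/2} + z_β = 2.241 + 0.524 = 2.765.
n = 2 × (2.765 / 1.05)² = 2 × 2.633² = 2 × 6.93 = 13.9.
Round up to the next whole participant.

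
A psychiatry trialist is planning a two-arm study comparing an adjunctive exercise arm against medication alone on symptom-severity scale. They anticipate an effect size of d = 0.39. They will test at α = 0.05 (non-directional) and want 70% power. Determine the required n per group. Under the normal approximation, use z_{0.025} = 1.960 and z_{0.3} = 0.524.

For two independent groups with equal n: n = 2·((z_{α/2} + z_β) / d)².
z_{α/2} + z_β = 1.960 + 0.524 = 2.484.
n = 2 × (2.484 / 0.39)² = 2 × 6.369² = 2 × 40.57 = 81.1.
Round up to the next whole participant.

n = 82 per group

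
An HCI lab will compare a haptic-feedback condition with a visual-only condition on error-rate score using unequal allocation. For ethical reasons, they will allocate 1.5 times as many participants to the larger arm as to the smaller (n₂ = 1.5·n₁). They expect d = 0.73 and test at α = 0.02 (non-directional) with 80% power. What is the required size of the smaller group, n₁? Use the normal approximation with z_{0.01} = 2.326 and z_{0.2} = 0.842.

n₁ = 32

With allocation ratio k = n₂/n₁ = 1.5, Var(x̄₁−x̄₂) = σ²(1/n₁ + 1/(k·n₁)) = σ²·(k+1)/(k·n₁).
So n₁ = (1 + 1/k)·((z_{α/2} + z_β)/d)² = 1.667 × (3.168/0.73)².
n₁ = 1.667 × 18.83 = 31.4.
Round up: n₁ = 32, giving n₂ = 1.5 × 32 = 48.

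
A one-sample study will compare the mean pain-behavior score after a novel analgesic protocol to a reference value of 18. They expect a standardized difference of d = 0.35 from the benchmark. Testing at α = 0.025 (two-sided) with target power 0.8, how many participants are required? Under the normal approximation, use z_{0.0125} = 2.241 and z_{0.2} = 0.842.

For a one-sample test: n = ((z_{α/2} + z_β) / d)².
z_{α/2} + z_β = 2.241 + 0.842 = 3.083.
n = (3.083 / 0.35)² = 8.809² = 77.59.
Round up.

n = 78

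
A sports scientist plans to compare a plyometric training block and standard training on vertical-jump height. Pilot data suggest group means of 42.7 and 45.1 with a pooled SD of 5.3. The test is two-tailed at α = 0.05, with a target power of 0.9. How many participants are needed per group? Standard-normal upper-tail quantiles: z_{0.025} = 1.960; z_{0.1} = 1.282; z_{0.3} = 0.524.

Cohen's d = |M₁ − M₂| / SD_pooled = |42.7 − 45.1| / 5.3 = 2.4 / 5.3 = 0.453.
For two independent groups with equal n: n = 2·((z_{α/2} + z_β) / d)².
z_{α/2} + z_β = 1.960 + 1.282 = 3.242.
n = 2 × (3.242 / 0.453)² = 2 × 7.157² = 2 × 51.22 = 102.4.
Round up to the next whole participant.

n = 103 per group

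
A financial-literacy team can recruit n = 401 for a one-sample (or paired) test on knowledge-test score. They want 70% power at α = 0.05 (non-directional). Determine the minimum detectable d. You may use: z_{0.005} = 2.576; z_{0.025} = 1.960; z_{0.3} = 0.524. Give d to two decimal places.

For a single sample (or paired design) of n = 401: d_min = (z_{α/2} + z_β)/√n.
z-sum = 1.960 + 0.524 = 2.484.
d_min = 2.484 / √401 = 2.484 / 20.025 = 0.124.

d_min ≈ 0.12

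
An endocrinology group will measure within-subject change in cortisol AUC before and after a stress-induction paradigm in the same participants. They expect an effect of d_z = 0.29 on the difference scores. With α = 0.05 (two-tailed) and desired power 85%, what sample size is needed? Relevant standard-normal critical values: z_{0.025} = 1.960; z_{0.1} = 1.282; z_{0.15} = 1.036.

For a paired (one-sample on differences) test: n = ((z_{α/2} + z_β) / d)².
z_{α/2} + z_β = 1.960 + 1.036 = 2.996.
n = (2.996 / 0.29)² = 10.331² = 106.73.
Round up.

n = 107 pairs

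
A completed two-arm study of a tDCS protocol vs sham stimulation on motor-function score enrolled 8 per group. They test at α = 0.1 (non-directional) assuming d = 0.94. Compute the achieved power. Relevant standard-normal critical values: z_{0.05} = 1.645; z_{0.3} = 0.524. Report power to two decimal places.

power ≈ 0.59

For two equal groups, power = Φ(d·√(n/2) − z_{α/2}).
d·√(n/2) = 0.94 × √(8/2) = 0.94 × 2.000 = 1.880.
z_β = 1.880 − 1.645 = 0.235.
Power = Φ(0.235) = 0.593.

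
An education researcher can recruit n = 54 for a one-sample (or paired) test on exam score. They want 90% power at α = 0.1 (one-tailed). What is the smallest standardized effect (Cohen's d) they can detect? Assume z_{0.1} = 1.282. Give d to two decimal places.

d_min ≈ 0.35

For a single sample (or paired design) of n = 54: d_min = (z_{α} + z_β)/√n.
z-sum = 1.282 + 1.282 = 2.564.
d_min = 2.564 / √54 = 2.564 / 7.348 = 0.349.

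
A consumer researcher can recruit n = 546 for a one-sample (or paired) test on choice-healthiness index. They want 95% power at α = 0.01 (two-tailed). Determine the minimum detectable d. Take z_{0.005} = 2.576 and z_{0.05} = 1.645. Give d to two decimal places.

For a single sample (or paired design) of n = 546: d_min = (z_{α/2} + z_β)/√n.
z-sum = 2.576 + 1.645 = 4.221.
d_min = 4.221 / √546 = 4.221 / 23.367 = 0.181.

d_min ≈ 0.18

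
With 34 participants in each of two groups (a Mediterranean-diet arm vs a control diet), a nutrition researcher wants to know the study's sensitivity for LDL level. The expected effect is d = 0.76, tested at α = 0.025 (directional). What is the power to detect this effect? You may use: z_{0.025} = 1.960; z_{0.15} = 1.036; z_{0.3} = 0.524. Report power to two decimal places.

power ≈ 0.88

For two equal groups, power = Φ(d·√(n/2) − z_{α}).
d·√(n/2) = 0.76 × √(34/2) = 0.76 × 4.123 = 3.134.
z_β = 3.134 − 1.960 = 1.174.
Power = Φ(1.174) = 0.880.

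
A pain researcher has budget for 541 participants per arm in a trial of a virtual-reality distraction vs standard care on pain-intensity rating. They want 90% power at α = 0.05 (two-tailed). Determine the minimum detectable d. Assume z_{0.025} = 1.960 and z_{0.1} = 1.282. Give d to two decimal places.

d_min ≈ 0.20

For two independent groups of n = 541 each: d_min = (z_{α/2} + z_β)·√(2/n).
z-sum = 1.960 + 1.282 = 3.242.
d_min = 3.242 × √(2/541) = 3.242 × 0.0608 = 0.197.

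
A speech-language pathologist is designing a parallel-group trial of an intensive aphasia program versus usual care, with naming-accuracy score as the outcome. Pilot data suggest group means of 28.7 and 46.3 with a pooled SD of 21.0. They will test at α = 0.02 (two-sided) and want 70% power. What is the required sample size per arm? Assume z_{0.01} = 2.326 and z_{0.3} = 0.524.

n = 24 per group

Cohen's d = |M₁ − M₂| / SD_pooled = |28.7 − 46.3| / 21.0 = 17.6 / 21.0 = 0.838.
For two independent groups with equal n: n = 2·((z_{α/2} + z_β) / d)².
z_{α/2} + z_β = 2.326 + 0.524 = 2.850.
n = 2 × (2.850 / 0.838)² = 2 × 3.401² = 2 × 11.57 = 23.1.
Round up to the next whole participant.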